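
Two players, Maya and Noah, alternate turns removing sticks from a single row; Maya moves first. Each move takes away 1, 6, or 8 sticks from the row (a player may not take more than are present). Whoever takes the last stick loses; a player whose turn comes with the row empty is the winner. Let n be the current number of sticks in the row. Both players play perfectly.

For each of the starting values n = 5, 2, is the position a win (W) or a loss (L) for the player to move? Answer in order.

5: L, 2: W

Classify positions by backward induction: terminal positions (no move available) are W. From any other position, the mover wins iff some move reaches an L.
n=0: no move; the opponent has just taken the last stick and therefore loses → W
n=1: →0(W) only, which is W, so L
n=2: →1(L), so W
n=3: →2(W) only, which is W, so L
n=4: →3(L), so W
n=5: →4(W) only, which is W, so L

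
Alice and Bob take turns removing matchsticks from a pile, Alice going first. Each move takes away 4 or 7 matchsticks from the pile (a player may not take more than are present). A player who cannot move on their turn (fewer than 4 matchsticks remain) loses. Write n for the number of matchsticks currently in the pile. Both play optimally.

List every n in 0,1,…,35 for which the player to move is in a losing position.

0, 1, 2, 3, 11, 12, 13, 14, 22, 23, 24, 25, 33, 34, 35

Classify positions by backward induction: terminal positions (no move available) are L. From any other position, the mover wins iff some move reaches an L.
n=0: no move → L
n=1: no move → L
n=2: no move → L
n=3: no move → L
n=4: W (go to 0, an L position)
n=5: W (go to 1, an L position)
n=6: W (go to 2, an L position)
n=7: W (go to 3, an L position)
n=8: W (go to 1, an L position)
n=9: W (go to 2, an L position)
n=10: W (go to 3, an L position)
n=11: L (options 7(W), 4(W) are all W)
n=12: L (options 8(W), 5(W) are all W)
n=13: L (options 9(W), 6(W) are all W)
n=14: L (options 10(W), 7(W) are all W)
n=15: W (go to 11, an L position)
n=16: W (go to 12, an L position)
n=17: W (go to 13, an L position)
n=18: W (go to 14, an L position)
n=19: W (go to 12, an L position)
n=20: W (go to 13, an L position)
n=21: W (go to 14, an L position)
n=22: L (options 18(W), 15(W) are all W)
n=23: L (options 19(W), 16(W) are all W)
n=24: L (options 20(W), 17(W) are all W)
n=25: L (options 21(W), 18(W) are all W)
n=26: W (go to 22, an L position)
n=27: W (go to 23, an L position)
n=28: W (go to 24, an L position)
n=29: W (go to 25, an L position)
n=30: W (go to 23, an L position)
n=31: W (go to 24, an L position)
n=32: W (go to 25, an L position)
n=33: L (options 29(W), 26(W) are all W)
n=34: L (options 30(W), 27(W) are all W)
n=35: L (options 31(W), 28(W) are all W)
The losing starting values of n are exactly the entries labelled L in this table (15 of them).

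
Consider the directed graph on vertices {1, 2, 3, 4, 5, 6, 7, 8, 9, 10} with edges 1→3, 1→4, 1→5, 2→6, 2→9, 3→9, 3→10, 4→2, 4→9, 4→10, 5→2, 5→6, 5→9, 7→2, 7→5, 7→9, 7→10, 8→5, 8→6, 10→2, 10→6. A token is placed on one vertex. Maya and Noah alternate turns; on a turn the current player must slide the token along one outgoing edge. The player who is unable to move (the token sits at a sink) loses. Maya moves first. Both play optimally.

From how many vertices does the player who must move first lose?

Positions with no move are L. A position that does have a move is losing for the player to move precisely when every available move leads to a winning position for the opponent. Fill in the labels:
Every edge goes from a vertex to one that appears earlier in the order 9, 6, 2, 10, 4, 5, 3, 7, 1, 8, so processing vertices in that order labels each vertex after all of its successors.
9: no outgoing edge → L
6: no outgoing edge → L
2: →6(L), so W
10: →6(L), so W
4: →9(L), so W
5: →6(L), so W
3: →9(L), so W
7: →9(L), so W
1: →3(W), 5(W), 4(W) — all W, so L
8: →6(L), so W
The L vertices are 1, 6, 9; that is 3 in all.

3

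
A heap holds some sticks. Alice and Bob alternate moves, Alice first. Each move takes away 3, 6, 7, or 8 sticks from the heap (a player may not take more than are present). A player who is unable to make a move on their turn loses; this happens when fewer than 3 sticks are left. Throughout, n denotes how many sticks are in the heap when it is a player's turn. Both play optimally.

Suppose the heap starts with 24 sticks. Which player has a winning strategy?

Classify positions by backward induction: terminal positions (no move available) are L. From any other position, the mover wins iff some move reaches an L.
n=0: no move → L
n=1: no move → L
n=2: no move → L
n=3: W (go to 0, an L position)
n=4: W (go to 1, an L position)
n=5: W (go to 2, an L position)
n=6: W (go to 0, an L position)
n=7: W (go to 1, an L position)
n=8: W (go to 2, an L position)
n=9: W (go to 2, an L position)
n=10: W (go to 2, an L position)
n=11: L (options 8(W), 5(W), 4(W), 3(W) are all W)
n=12: L (options 9(W), 6(W), 5(W), 4(W) are all W)
n=13: L (options 10(W), 7(W), 6(W), 5(W) are all W)
n=14: W (go to 11, an L position)
n=15: W (go to 12, an L position)
n=16: W (go to 13, an L position)
n=17: W (go to 11, an L position)
n=18: W (go to 12, an L position)
n=19: W (go to 13, an L position)
n=20: W (go to 13, an L position)
n=21: W (go to 13, an L position)
n=22: L (options 19(W), 16(W), 15(W), 14(W) are all W)
n=23: L (options 20(W), 17(W), 16(W), 15(W) are all W)
n=24: L (options 21(W), 18(W), 17(W), 16(W) are all W)
Every move from 24 reaches a W position, so the mover loses.

Bob wins.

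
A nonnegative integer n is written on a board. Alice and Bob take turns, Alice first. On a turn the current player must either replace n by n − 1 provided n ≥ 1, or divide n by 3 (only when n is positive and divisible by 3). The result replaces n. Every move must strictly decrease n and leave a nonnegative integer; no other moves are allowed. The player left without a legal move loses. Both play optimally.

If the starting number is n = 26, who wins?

Bob wins.

Label each position W (a win for the player to move) or L (a loss). A position with no legal move is L; any other position is W exactly when some move reaches an L, and L when every move reaches a W.
n=0: no move → L
n=1: can move to 0, which is L ⇒ W
n=2: the only move is to 1(W), a W ⇒ L
n=3: can move to 2, which is L ⇒ W
n=4: the only move is to 3(W), a W ⇒ L
n=5: can move to 4, which is L ⇒ W
n=6: can move to 2, which is L ⇒ W
n=7: the only move is to 6(W), a W ⇒ L
n=8: can move to 7, which is L ⇒ W
n=9: moves to 3(W), 8(W); every one is W ⇒ L
n=10: can move to 9, which is L ⇒ W
n=11: the only move is to 10(W), a W ⇒ L
n=12: can move to 4, which is L ⇒ W
n=13: the only move is to 12(W), a W ⇒ L
n=14: can move to 13, which is L ⇒ W
n=15: moves to 5(W), 14(W); every one is W ⇒ L
n=16: can move to 15, which is L ⇒ W
n=17: the only move is to 16(W), a W ⇒ L
n=18: can move to 17, which is L ⇒ W
n=19: the only move is to 18(W), a W ⇒ L
n=20: can move to 19, which is L ⇒ W
n=21: can move to 7, which is L ⇒ W
n=22: the only move is to 21(W), a W ⇒ L
n=23: can move to 22, which is L ⇒ W
n=24: moves to 8(W), 23(W); every one is W ⇒ L
n=25: can move to 24, which is L ⇒ W
n=26: the only move is to 25(W), a W ⇒ L
Every move from 26 reaches a W position, so the mover loses.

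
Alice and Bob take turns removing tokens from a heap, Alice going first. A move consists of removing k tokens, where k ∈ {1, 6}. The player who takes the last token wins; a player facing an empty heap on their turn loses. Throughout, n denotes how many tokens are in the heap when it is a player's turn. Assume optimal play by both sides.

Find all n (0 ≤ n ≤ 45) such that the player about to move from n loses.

0, 2, 4, 7, 9, 11, 14, 16, 18, 21, 23, 25, 28, 30, 32, 35, 37, 39, 42, 44

Compute win/loss labels from the base case upward. A position with no move is L. Any other position is W if it can reach an L in one move, else L.
n=0: no move → L
n=1: W (go to 0, an L position)
n=2: L (sole option 1(W) is W)
n=3: W (go to 2, an L position)
n=4: L (sole option 3(W) is W)
n=5: W (go to 4, an L position)
n=6: W (go to 0, an L position)
n=7: L (options 6(W), 1(W) are all W)
n=8: W (go to 7, an L position)
n=9: L (options 8(W), 3(W) are all W)
n=10: W (go to 9, an L position)
n=11: L (options 10(W), 5(W) are all W)
n=12: W (go to 11, an L position)
n=13: W (go to 7, an L position)
n=14: L (options 13(W), 8(W) are all W)
n=15: W (go to 14, an L position)
n=16: L (options 15(W), 10(W) are all W)
n=17: W (go to 16, an L position)
n=18: L (options 17(W), 12(W) are all W)
n=19: W (go to 18, an L position)
n=20: W (go to 14, an L position)
n=21: L (options 20(W), 15(W) are all W)
n=22: W (go to 21, an L position)
n=23: L (options 22(W), 17(W) are all W)
n=24: W (go to 23, an L position)
n=25: L (options 24(W), 19(W) are all W)
n=26: W (go to 25, an L position)
n=27: W (go to 21, an L position)
n=28: L (options 27(W), 22(W) are all W)
n=29: W (go to 28, an L position)
n=30: L (options 29(W), 24(W) are all W)
n=31: W (go to 30, an L position)
n=32: L (options 31(W), 26(W) are all W)
n=33: W (go to 32, an L position)
n=34: W (go to 28, an L position)
n=35: L (options 34(W), 29(W) are all W)
n=36: W (go to 35, an L position)
n=37: L (options 36(W), 31(W) are all W)
n=38: W (go to 37, an L position)
n=39: L (options 38(W), 33(W) are all W)
n=40: W (go to 39, an L position)
n=41: W (go to 35, an L position)
n=42: L (options 41(W), 36(W) are all W)
n=43: W (go to 42, an L position)
n=44: L (options 43(W), 38(W) are all W)
n=45: W (go to 44, an L position)
The losing starting values of n are exactly the entries labelled L in this table (20 of them).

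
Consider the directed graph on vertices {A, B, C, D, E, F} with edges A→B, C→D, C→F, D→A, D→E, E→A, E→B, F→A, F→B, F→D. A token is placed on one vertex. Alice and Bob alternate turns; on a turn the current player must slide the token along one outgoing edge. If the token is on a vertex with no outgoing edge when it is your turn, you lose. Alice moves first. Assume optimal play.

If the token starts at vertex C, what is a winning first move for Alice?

Classify positions by backward induction: terminal positions (no move available) are L. From any other position, the mover wins iff some move reaches an L.
Every edge goes from a vertex to one that appears earlier in the order B, A, E, D, F, C, so processing vertices in that order labels each vertex after all of its successors.
B: no outgoing edge → L
A: W (go to B, an L position)
E: W (go to B, an L position)
D: L (options E(W), A(W) are all W)
F: W (go to D, an L position)
C: W (go to D, an L position)
From C, the L positions reachable in one move are: D.

Move to D.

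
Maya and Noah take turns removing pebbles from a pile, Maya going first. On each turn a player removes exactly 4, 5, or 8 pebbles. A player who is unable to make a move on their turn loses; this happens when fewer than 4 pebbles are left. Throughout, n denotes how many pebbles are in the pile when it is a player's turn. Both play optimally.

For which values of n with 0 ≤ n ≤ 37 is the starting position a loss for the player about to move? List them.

Positions with no move are L. A position that does have a move is losing for the player to move precisely when every available move leads to a winning position for the opponent. Fill in the labels:
n=0: no move → L
n=1: no move → L
n=2: no move → L
n=3: no move → L
n=4: reaches L-position 0 → W
n=5: reaches L-position 1 → W
n=6: reaches L-position 2 → W
n=7: reaches L-position 3 → W
n=8: reaches L-position 3 → W
n=9: reaches L-position 1 → W
n=10: reaches L-position 2 → W
n=11: reaches L-position 3 → W
n=12: only reaches 8(W), 7(W), 4(W), all W → L
n=13: only reaches 9(W), 8(W), 5(W), all W → L
n=14: only reaches 10(W), 9(W), 6(W), all W → L
n=15: only reaches 11(W), 10(W), 7(W), all W → L
n=16: reaches L-position 12 → W
n=17: reaches L-position 13 → W
n=18: reaches L-position 14 → W
n=19: reaches L-position 15 → W
n=20: reaches L-position 15 → W
n=21: reaches L-position 13 → W
n=22: reaches L-position 14 → W
n=23: reaches L-position 15 → W
n=24: only reaches 20(W), 19(W), 16(W), all W → L
n=25: only reaches 21(W), 20(W), 17(W), all W → L
n=26: only reaches 22(W), 21(W), 18(W), all W → L
n=27: only reaches 23(W), 22(W), 19(W), all W → L
n=28: reaches L-position 24 → W
n=29: reaches L-position 25 → W
n=30: reaches L-position 26 → W
n=31: reaches L-position 27 → W
n=32: reaches L-position 27 → W
n=33: reaches L-position 25 → W
n=34: reaches L-position 26 → W
n=35: reaches L-position 27 → W
n=36: only reaches 32(W), 31(W), 28(W), all W → L
n=37: only reaches 33(W), 32(W), 29(W), all W → L
The losing starting values of n are exactly the entries labelled L in this table (14 of them).

0, 1, 2, 3, 12, 13, 14, 15, 24, 25, 26, 27, 36, 37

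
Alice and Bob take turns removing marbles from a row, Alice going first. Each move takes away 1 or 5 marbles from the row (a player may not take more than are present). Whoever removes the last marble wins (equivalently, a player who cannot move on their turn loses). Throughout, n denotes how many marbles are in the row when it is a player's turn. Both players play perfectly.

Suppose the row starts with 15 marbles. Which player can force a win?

Alice wins.

Build the W/L table. Terminal = L. A non-terminal position is W if it has a move to some L; otherwise it is L.
n=0: no move → L
n=1: reaches L-position 0 → W
n=2: only reaches 1(W), which is W → L
n=3: reaches L-position 2 → W
n=4: only reaches 3(W), which is W → L
n=5: reaches L-position 4 → W
n=6: only reaches 5(W), 1(W), all W → L
n=7: reaches L-position 6 → W
n=8: only reaches 7(W), 3(W), all W → L
n=9: reaches L-position 8 → W
n=10: only reaches 9(W), 5(W), all W → L
n=11: reaches L-position 10 → W
n=12: only reaches 11(W), 7(W), all W → L
n=13: reaches L-position 12 → W
n=14: only reaches 13(W), 9(W), all W → L
n=15: reaches L-position 14 → W
From 15 Alice can remove 1, leaving 14, reaching an L position.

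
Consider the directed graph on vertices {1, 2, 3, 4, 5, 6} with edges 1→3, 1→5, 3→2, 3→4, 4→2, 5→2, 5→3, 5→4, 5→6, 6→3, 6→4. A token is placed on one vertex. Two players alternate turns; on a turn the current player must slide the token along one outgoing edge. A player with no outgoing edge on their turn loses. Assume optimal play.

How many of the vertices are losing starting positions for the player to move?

3

Label each position W (a win for the player to move) or L (a loss). A position with no legal move is L; any other position is W exactly when some move reaches an L, and L when every move reaches a W.
Every edge goes from a vertex to one that appears earlier in the order 2, 4, 3, 6, 5, 1, so processing vertices in that order labels each vertex after all of its successors.
2: no outgoing edge → L
4: can move to 2, which is L ⇒ W
3: can move to 2, which is L ⇒ W
6: moves to 3(W), 4(W); every one is W ⇒ L
5: can move to 6, which is L ⇒ W
1: moves to 5(W), 3(W); every one is W ⇒ L
The L vertices are 1, 2, 6; that is 3 in all.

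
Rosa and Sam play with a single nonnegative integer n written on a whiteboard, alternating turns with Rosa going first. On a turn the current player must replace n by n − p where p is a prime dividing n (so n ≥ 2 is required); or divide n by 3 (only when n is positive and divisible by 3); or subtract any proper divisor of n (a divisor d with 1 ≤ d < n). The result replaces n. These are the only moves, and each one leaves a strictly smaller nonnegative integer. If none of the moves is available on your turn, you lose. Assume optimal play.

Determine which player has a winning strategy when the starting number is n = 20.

Sam wins.

Positions with no move are L. A position that does have a move is losing for the player to move precisely when every available move leads to a winning position for the opponent. Fill in the labels:
n=0: no move → L
n=1: no move → L
n=2: can move to 0, which is L ⇒ W
n=3: can move to 0, which is L ⇒ W
n=4: moves to 2(W), 3(W); every one is W ⇒ L
n=5: can move to 0, which is L ⇒ W
n=6: can move to 4, which is L ⇒ W
n=7: can move to 0, which is L ⇒ W
n=8: can move to 4, which is L ⇒ W
n=9: moves to 3(W), 6(W), 8(W); every one is W ⇒ L
n=10: can move to 9, which is L ⇒ W
n=11: can move to 0, which is L ⇒ W
n=12: can move to 4, which is L ⇒ W
n=13: can move to 0, which is L ⇒ W
n=14: moves to 7(W), 12(W), 13(W); every one is W ⇒ L
n=15: can move to 14, which is L ⇒ W
n=16: can move to 14, which is L ⇒ W
n=17: can move to 0, which is L ⇒ W
n=18: can move to 9, which is L ⇒ W
n=19: can move to 0, which is L ⇒ W
n=20: moves to 10(W), 15(W), 16(W), 18(W), 19(W); every one is W ⇒ L
The starting position 20 is L: whatever Rosa does, the opponent receives a W position.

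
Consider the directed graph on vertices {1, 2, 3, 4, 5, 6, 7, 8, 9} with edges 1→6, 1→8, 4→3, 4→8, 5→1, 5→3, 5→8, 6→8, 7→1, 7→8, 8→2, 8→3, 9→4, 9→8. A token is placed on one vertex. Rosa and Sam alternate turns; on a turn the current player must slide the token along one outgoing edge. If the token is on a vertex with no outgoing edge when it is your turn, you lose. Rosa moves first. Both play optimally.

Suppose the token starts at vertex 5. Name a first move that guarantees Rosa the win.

Positions with no move are L. A position that does have a move is losing for the player to move precisely when every available move leads to a winning position for the opponent. Fill in the labels:
Every edge goes from a vertex to one that appears earlier in the order 2, 3, 8, 6, 4, 1, 7, 5, 9, so processing vertices in that order labels each vertex after all of its successors.
2: no outgoing edge → L
3: no outgoing edge → L
8: →3(L), so W
6: →8(W) only, which is W, so L
4: →3(L), so W
1: →6(L), so W
7: →1(W), 8(W) — all W, so L
5: →3(L), so W
9: →4(W), 8(W) — all W, so L
From 5, the L positions reachable in one move are: 3.

Move to 3.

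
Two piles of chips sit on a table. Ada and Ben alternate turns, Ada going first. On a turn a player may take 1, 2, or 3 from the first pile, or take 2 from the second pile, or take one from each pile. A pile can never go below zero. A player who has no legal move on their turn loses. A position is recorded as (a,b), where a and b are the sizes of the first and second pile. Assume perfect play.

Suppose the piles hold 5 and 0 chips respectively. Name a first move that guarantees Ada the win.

Move to (4,0).

Compute win/loss labels from the base case upward. A position with no move is L. Any other position is W if it can reach an L in one move, else L.
No move ever increases a pile, so every position that can arise here has a ≤ 5 and b ≤ 0; it is enough to label the cells with 0 ≤ a ≤ 5 and 0 ≤ b ≤ 0.
Every move lowers a or b (never raises either), so fill the grid row by row in increasing a, and left to right within a row: each cell's successors are then already labelled.
      b=0
a=0:    L
a=1:    W
a=2:    W
a=3:    W
a=4:    L
a=5:    W
Cells with no legal move (terminal, hence L): (0,0).
The remaining L cells, each justified by listing all of its moves:
(4,0): moves to (3,0)(W), (2,0)(W), (1,0)(W); every one is W ⇒ L
Every other cell has at least one move into one of the L cells above, so it is W.
From (5,0), the L positions reachable in one move are: (4,0).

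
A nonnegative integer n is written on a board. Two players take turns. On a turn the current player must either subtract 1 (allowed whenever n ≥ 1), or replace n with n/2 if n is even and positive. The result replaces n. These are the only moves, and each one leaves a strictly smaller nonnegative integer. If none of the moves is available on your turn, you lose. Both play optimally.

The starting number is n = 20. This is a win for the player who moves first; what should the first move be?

Move to 19.

Label each position W (a win for the player to move) or L (a loss). A position with no legal move is L; any other position is W exactly when some move reaches an L, and L when every move reaches a W.
n=0: no move → L
n=1: can move to 0, which is L ⇒ W
n=2: the only move is to 1(W), a W ⇒ L
n=3: can move to 2, which is L ⇒ W
n=4: can move to 2, which is L ⇒ W
n=5: the only move is to 4(W), a W ⇒ L
n=6: can move to 5, which is L ⇒ W
n=7: the only move is to 6(W), a W ⇒ L
n=8: can move to 7, which is L ⇒ W
n=9: the only move is to 8(W), a W ⇒ L
n=10: can move to 5, which is L ⇒ W
n=11: the only move is to 10(W), a W ⇒ L
n=12: can move to 11, which is L ⇒ W
n=13: the only move is to 12(W), a W ⇒ L
n=14: can move to 7, which is L ⇒ W
n=15: the only move is to 14(W), a W ⇒ L
n=16: can move to 15, which is L ⇒ W
n=17: the only move is to 16(W), a W ⇒ L
n=18: can move to 9, which is L ⇒ W
n=19: the only move is to 18(W), a W ⇒ L
n=20: can move to 19, which is L ⇒ W
From 20, the L positions reachable in one move are: 19.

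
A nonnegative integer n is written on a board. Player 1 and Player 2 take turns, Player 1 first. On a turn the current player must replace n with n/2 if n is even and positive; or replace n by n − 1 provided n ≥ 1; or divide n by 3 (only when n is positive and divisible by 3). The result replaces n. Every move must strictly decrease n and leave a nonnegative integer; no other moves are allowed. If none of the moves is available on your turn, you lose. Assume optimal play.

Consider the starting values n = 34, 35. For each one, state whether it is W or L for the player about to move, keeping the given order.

34: L, 35: W

Positions with no move are L. A position that does have a move is losing for the player to move precisely when every available move leads to a winning position for the opponent. Fill in the labels:
n=0: no move → L
n=1: →0(L), so W
n=2: →1(W) only, which is W, so L
n=3: →2(L), so W
n=4: →2(L), so W
n=5: →4(W) only, which is W, so L
n=6: →2(L), so W
n=7: →6(W) only, which is W, so L
n=8: →7(L), so W
n=9: →3(W), 8(W) — all W, so L
n=10: →5(L), so W
n=11: →10(W) only, which is W, so L
n=12: →11(L), so W
n=13: →12(W) only, which is W, so L
n=14: →7(L), so W
n=15: →5(L), so W
n=16: →8(W), 15(W) — all W, so L
n=17: →16(L), so W
n=18: →9(L), so W
n=19: →18(W) only, which is W, so L
n=20: →19(L), so W
n=21: →7(L), so W
n=22: →11(L), so W
n=23: →22(W) only, which is W, so L
n=24: →23(L), so W
n=25: →24(W) only, which is W, so L
n=26: →13(L), so W
n=27: →9(L), so W
n=28: →14(W), 27(W) — all W, so L
n=29: →28(L), so W
n=30: →10(W), 15(W), 29(W) — all W, so L
n=31: →30(L), so W
n=32: →16(L), so W
n=33: →11(L), so W
n=34: →17(W), 33(W) — all W, so L
n=35: →34(L), so W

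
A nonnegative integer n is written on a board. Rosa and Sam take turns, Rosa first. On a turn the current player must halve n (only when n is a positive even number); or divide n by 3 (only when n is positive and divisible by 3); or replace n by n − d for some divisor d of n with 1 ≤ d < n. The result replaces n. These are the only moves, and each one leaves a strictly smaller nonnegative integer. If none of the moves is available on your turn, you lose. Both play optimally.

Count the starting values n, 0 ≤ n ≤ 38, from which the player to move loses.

15

Work bottom-up. With no move the player to move loses. Otherwise the position is W if at least one move leads to an L position for the opponent, and L if every move leads to a W.
n=0: no move → L
n=1: no move → L
n=2: →1(L), so W
n=3: →1(L), so W
n=4: →2(W), 3(W) — all W, so L
n=5: →4(L), so W
n=6: →4(L), so W
n=7: →6(W) only, which is W, so L
n=8: →4(L), so W
n=9: →3(W), 6(W), 8(W) — all W, so L
n=10: →9(L), so W
n=11: →10(W) only, which is W, so L
n=12: →4(L), so W
n=13: →12(W) only, which is W, so L
n=14: →7(L), so W
n=15: →5(W), 10(W), 12(W), 14(W) — all W, so L
n=16: →15(L), so W
n=17: →16(W) only, which is W, so L
n=18: →9(L), so W
n=19: →18(W) only, which is W, so L
n=20: →15(L), so W
n=21: →7(L), so W
n=22: →11(L), so W
n=23: →22(W) only, which is W, so L
n=24: →23(L), so W
n=25: →20(W), 24(W) — all W, so L
n=26: →13(L), so W
n=27: →9(L), so W
n=28: →14(W), 21(W), 24(W), 26(W), 27(W) — all W, so L
n=29: →28(L), so W
n=30: →15(L), so W
n=31: →30(W) only, which is W, so L
n=32: →28(L), so W
n=33: →11(L), so W
n=34: →17(L), so W
n=35: →28(L), so W
n=36: →12(W), 18(W), 24(W), 27(W), 30(W), 32(W), 33(W), 34(W), 35(W) — all W, so L
n=37: →36(L), so W
n=38: →19(L), so W
L entries with 0 ≤ n ≤ 38: n = 0, 1, 4, 7, 9, 11, 13, 15, 17, 19, 23, 25, 28, 31, 36; that makes 15.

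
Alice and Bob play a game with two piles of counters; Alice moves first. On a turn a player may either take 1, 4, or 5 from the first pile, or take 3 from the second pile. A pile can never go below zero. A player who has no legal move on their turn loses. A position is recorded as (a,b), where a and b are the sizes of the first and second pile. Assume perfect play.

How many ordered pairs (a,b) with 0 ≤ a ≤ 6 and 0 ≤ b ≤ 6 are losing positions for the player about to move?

Positions with no move are L. A position that does have a move is losing for the player to move precisely when every available move leads to a winning position for the opponent. Fill in the labels:
Every move lowers a or b (never raises either), so fill the grid row by row in increasing a, and left to right within a row: each cell's successors are then already labelled.
      b=0  b=1  b=2  b=3  b=4  b=5  b=6
a=0:    L    L    L    W    W    W    L
a=1:    W    W    W    L    L    L    W
a=2:    L    L    L    W    W    W    L
a=3:    W    W    W    L    L    L    W
a=4:    W    W    W    W    W    W    W
a=5:    W    W    W    W    W    W    W
a=6:    W    W    W    W    W    W    W
Cells with no legal move (terminal, hence L): (0,0), (0,1), (0,2).
The remaining L cells, each justified by listing all of its moves:
(0,6): L (sole option (0,3)(W) is W)
(1,3): L (options (0,3)(W), (1,0)(W) are all W)
(1,4): L (options (0,4)(W), (1,1)(W) are all W)
(1,5): L (options (0,5)(W), (1,2)(W) are all W)
(2,0): L (sole option (1,0)(W) is W)
(2,1): L (sole option (1,1)(W) is W)
(2,2): L (sole option (1,2)(W) is W)
(2,6): L (options (1,6)(W), (2,3)(W) are all W)
(3,3): L (options (2,3)(W), (3,0)(W) are all W)
(3,4): L (options (2,4)(W), (3,1)(W) are all W)
(3,5): L (options (2,5)(W), (3,2)(W) are all W)
Every other cell has at least one move into one of the L cells above, so it is W.
L cells per row: a=0: 4, a=1: 3, a=2: 4, a=3: 3, a=4: 0, a=5: 0, a=6: 0; total 14.

14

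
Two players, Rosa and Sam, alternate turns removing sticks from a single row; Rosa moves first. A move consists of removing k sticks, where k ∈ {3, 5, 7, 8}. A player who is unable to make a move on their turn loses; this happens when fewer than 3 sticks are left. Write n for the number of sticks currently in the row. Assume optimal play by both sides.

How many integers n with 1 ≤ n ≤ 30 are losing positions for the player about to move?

8

Build the W/L table. Terminal = L. A non-terminal position is W if it has a move to some L; otherwise it is L.
n=0: no move → L
n=1: no move → L
n=2: no move → L
n=3: reaches L-position 0 → W
n=4: reaches L-position 1 → W
n=5: reaches L-position 2 → W
n=6: reaches L-position 1 → W
n=7: reaches L-position 2 → W
n=8: reaches L-position 1 → W
n=9: reaches L-position 2 → W
n=10: reaches L-position 2 → W
n=11: only reaches 8(W), 6(W), 4(W), 3(W), all W → L
n=12: only reaches 9(W), 7(W), 5(W), 4(W), all W → L
n=13: only reaches 10(W), 8(W), 6(W), 5(W), all W → L
n=14: reaches L-position 11 → W
n=15: reaches L-position 12 → W
n=16: reaches L-position 13 → W
n=17: reaches L-position 12 → W
n=18: reaches L-position 13 → W
n=19: reaches L-position 12 → W
n=20: reaches L-position 13 → W
n=21: reaches L-position 13 → W
n=22: only reaches 19(W), 17(W), 15(W), 14(W), all W → L
n=23: only reaches 20(W), 18(W), 16(W), 15(W), all W → L
n=24: only reaches 21(W), 19(W), 17(W), 16(W), all W → L
n=25: reaches L-position 22 → W
n=26: reaches L-position 23 → W
n=27: reaches L-position 24 → W
n=28: reaches L-position 23 → W
n=29: reaches L-position 24 → W
n=30: reaches L-position 23 → W
L entries with 1 ≤ n ≤ 30 (n=0 is outside the asked range and is not counted): n = 1, 2, 11, 12, 13, 22, 23, 24; that makes 8.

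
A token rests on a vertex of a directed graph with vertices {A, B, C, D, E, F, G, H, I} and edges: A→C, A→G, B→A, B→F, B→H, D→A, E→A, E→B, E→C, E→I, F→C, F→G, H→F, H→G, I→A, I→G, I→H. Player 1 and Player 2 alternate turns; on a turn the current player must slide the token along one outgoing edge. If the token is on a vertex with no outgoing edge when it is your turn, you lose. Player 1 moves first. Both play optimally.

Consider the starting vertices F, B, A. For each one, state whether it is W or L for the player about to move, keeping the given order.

F: W, B: L, A: W

Positions with no move are L. A position that does have a move is losing for the player to move precisely when every available move leads to a winning position for the opponent. Fill in the labels:
Every edge goes from a vertex to one that appears earlier in the order C, G, F, A, H, B, D, I, E, so processing vertices in that order labels each vertex after all of its successors.
C: no outgoing edge → L
G: no outgoing edge → L
F: W (go to G, an L position)
A: W (go to G, an L position)
H: W (go to G, an L position)
B: L (options H(W), A(W), F(W) are all W)
D: L (sole option A(W) is W)
I: W (go to G, an L position)
E: W (go to B, an L position)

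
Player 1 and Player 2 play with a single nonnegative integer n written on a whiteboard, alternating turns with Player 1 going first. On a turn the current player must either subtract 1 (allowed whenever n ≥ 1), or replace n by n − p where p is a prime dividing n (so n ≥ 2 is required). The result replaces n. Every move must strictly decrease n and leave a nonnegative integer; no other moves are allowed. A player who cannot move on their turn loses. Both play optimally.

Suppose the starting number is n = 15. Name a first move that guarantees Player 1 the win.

Move to 12.

Positions with no move are L. A position that does have a move is losing for the player to move precisely when every available move leads to a winning position for the opponent. Fill in the labels:
n=0: no move → L
n=1: W (go to 0, an L position)
n=2: W (go to 0, an L position)
n=3: W (go to 0, an L position)
n=4: L (options 2(W), 3(W) are all W)
n=5: W (go to 0, an L position)
n=6: W (go to 4, an L position)
n=7: W (go to 0, an L position)
n=8: L (options 6(W), 7(W) are all W)
n=9: W (go to 8, an L position)
n=10: W (go to 8, an L position)
n=11: W (go to 0, an L position)
n=12: L (options 9(W), 10(W), 11(W) are all W)
n=13: W (go to 0, an L position)
n=14: W (go to 12, an L position)
n=15: W (go to 12, an L position)
From 15, the L positions reachable in one move are: 12.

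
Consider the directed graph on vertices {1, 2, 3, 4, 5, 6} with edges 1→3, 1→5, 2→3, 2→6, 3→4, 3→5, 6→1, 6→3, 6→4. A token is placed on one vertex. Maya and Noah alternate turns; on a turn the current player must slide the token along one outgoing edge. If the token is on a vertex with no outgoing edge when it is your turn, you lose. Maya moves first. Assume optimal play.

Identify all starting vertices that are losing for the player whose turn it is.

Build the W/L table. Terminal = L. A non-terminal position is W if it has a move to some L; otherwise it is L.
Every edge goes from a vertex to one that appears earlier in the order 5, 4, 3, 1, 6, 2, so processing vertices in that order labels each vertex after all of its successors.
5: no outgoing edge → L
4: no outgoing edge → L
3: →4(L), so W
1: →5(L), so W
6: →4(L), so W
2: →6(W), 3(W) — all W, so L
Reading off the rows marked L gives the requested list; there are 3 such vertices.

2, 4, 5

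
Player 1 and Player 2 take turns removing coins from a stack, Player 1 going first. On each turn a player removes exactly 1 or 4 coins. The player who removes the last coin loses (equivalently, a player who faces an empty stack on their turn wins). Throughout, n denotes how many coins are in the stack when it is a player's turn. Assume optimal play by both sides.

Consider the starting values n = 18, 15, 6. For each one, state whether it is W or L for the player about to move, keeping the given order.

18: L, 15: W, 6: L

Label each position W (a win for the player to move) or L (a loss). A position with no legal move is W; any other position is W exactly when some move reaches an L, and L when every move reaches a W.
n=0: no move; the opponent has just taken the last coin and therefore loses → W
n=1: →0(W) only, which is W, so L
n=2: →1(L), so W
n=3: →2(W) only, which is W, so L
n=4: →3(L), so W
n=5: →1(L), so W
n=6: →5(W), 2(W) — all W, so L
n=7: →6(L), so W
n=8: →7(W), 4(W) — all W, so L
n=9: →8(L), so W
n=10: →6(L), so W
n=11: →10(W), 7(W) — all W, so L
n=12: →11(L), so W
n=13: →12(W), 9(W) — all W, so L
n=14: →13(L), so W
n=15: →11(L), so W
n=16: →15(W), 12(W) — all W, so L
n=17: →16(L), so W
n=18: →17(W), 14(W) — all W, so L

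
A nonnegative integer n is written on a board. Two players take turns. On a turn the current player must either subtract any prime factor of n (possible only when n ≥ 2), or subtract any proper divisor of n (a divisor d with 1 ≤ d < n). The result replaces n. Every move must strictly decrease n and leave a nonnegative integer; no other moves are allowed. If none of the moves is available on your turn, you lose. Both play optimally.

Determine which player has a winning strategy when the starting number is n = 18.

Use the standard recursion: the mover loses at a terminal position; elsewhere, the mover wins exactly when some move hands the opponent an L position.
n=0: no move → L
n=1: no move → L
n=2: W (go to 0, an L position)
n=3: W (go to 0, an L position)
n=4: L (options 2(W), 3(W) are all W)
n=5: W (go to 0, an L position)
n=6: W (go to 4, an L position)
n=7: W (go to 0, an L position)
n=8: W (go to 4, an L position)
n=9: L (options 6(W), 8(W) are all W)
n=10: W (go to 9, an L position)
n=11: W (go to 0, an L position)
n=12: W (go to 9, an L position)
n=13: W (go to 0, an L position)
n=14: L (options 7(W), 12(W), 13(W) are all W)
n=15: W (go to 14, an L position)
n=16: W (go to 14, an L position)
n=17: W (go to 0, an L position)
n=18: W (go to 9, an L position)
From 18 the player to move can move to 9, reaching an L position.

The first player wins.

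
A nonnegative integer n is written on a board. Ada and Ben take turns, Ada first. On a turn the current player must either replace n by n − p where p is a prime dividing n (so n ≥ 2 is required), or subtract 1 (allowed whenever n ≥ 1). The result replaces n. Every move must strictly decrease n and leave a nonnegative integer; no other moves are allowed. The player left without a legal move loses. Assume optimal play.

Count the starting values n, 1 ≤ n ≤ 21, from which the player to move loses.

5

Build the W/L table. Terminal = L. A non-terminal position is W if it has a move to some L; otherwise it is L.
n=0: no move → L
n=1: reaches L-position 0 → W
n=2: reaches L-position 0 → W
n=3: reaches L-position 0 → W
n=4: only reaches 2(W), 3(W), all W → L
n=5: reaches L-position 0 → W
n=6: reaches L-position 4 → W
n=7: reaches L-position 0 → W
n=8: only reaches 6(W), 7(W), all W → L
n=9: reaches L-position 8 → W
n=10: reaches L-position 8 → W
n=11: reaches L-position 0 → W
n=12: only reaches 9(W), 10(W), 11(W), all W → L
n=13: reaches L-position 0 → W
n=14: reaches L-position 12 → W
n=15: reaches L-position 12 → W
n=16: only reaches 14(W), 15(W), all W → L
n=17: reaches L-position 0 → W
n=18: reaches L-position 16 → W
n=19: reaches L-position 0 → W
n=20: only reaches 15(W), 18(W), 19(W), all W → L
n=21: reaches L-position 20 → W
L entries with 1 ≤ n ≤ 21 (n=0 is outside the asked range and is not counted): n = 4, 8, 12, 16, 20; that makes 5.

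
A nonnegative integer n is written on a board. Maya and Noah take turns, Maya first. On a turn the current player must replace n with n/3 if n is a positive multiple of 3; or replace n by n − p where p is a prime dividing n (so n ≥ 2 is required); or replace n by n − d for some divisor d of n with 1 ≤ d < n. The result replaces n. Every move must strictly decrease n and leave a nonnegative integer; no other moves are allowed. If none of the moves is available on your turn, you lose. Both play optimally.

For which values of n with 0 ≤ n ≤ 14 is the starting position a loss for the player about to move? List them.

0, 1, 4, 9, 14

Work bottom-up. With no move the player to move loses. Otherwise the position is W if at least one move leads to an L position for the opponent, and L if every move leads to a W.
n=0: no move → L
n=1: no move → L
n=2: W (go to 0, an L position)
n=3: W (go to 0, an L position)
n=4: L (options 2(W), 3(W) are all W)
n=5: W (go to 0, an L position)
n=6: W (go to 4, an L position)
n=7: W (go to 0, an L position)
n=8: W (go to 4, an L position)
n=9: L (options 3(W), 6(W), 8(W) are all W)
n=10: W (go to 9, an L position)
n=11: W (go to 0, an L position)
n=12: W (go to 4, an L position)
n=13: W (go to 0, an L position)
n=14: L (options 7(W), 12(W), 13(W) are all W)
Reading off the rows marked L gives the requested list; there are 5 such values of n.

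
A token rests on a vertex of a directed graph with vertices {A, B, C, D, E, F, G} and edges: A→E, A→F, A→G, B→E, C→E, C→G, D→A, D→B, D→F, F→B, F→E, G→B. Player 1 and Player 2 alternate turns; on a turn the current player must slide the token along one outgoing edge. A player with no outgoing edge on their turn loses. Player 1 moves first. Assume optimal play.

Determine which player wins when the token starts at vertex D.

Use the standard recursion: the mover loses at a terminal position; elsewhere, the mover wins exactly when some move hands the opponent an L position.
Every edge goes from a vertex to one that appears earlier in the order E, B, F, G, A, C, D, so processing vertices in that order labels each vertex after all of its successors.
E: no outgoing edge → L
B: reaches L-position E → W
F: reaches L-position E → W
G: only reaches B(W), which is W → L
A: reaches L-position G → W
C: reaches L-position G → W
D: only reaches A(W), F(W), B(W), all W → L
The starting position D is L: whatever Player 1 does, the opponent receives a W position.

Player 2 wins.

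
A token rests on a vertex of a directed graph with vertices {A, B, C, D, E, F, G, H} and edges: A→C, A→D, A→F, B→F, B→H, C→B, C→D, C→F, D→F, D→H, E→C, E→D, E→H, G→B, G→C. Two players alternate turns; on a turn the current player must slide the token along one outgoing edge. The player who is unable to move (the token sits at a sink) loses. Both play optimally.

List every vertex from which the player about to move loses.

F, G, H

Label each position W (a win for the player to move) or L (a loss). A position with no legal move is L; any other position is W exactly when some move reaches an L, and L when every move reaches a W.
Every edge goes from a vertex to one that appears earlier in the order F, H, B, D, C, A, E, G, so processing vertices in that order labels each vertex after all of its successors.
F: no outgoing edge → L
H: no outgoing edge → L
B: →H(L), so W
D: →H(L), so W
C: →F(L), so W
A: →F(L), so W
E: →H(L), so W
G: →C(W), B(W) — all W, so L
Reading off the rows marked L gives the requested list; there are 3 such vertices.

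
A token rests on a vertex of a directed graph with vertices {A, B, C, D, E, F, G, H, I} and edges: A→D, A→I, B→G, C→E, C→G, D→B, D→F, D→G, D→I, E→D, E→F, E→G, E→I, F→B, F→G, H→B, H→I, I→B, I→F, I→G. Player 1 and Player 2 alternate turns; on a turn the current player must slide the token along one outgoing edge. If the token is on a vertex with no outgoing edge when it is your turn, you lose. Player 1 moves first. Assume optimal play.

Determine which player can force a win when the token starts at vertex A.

Label each position W (a win for the player to move) or L (a loss). A position with no legal move is L; any other position is W exactly when some move reaches an L, and L when every move reaches a W.
Every edge goes from a vertex to one that appears earlier in the order G, B, F, I, H, D, E, A, C, so processing vertices in that order labels each vertex after all of its successors.
G: no outgoing edge → L
B: reaches L-position G → W
F: reaches L-position G → W
I: reaches L-position G → W
H: only reaches I(W), B(W), all W → L
D: reaches L-position G → W
E: reaches L-position G → W
A: only reaches D(W), I(W), all W → L
C: reaches L-position G → W
The starting position A is L: whatever Player 1 does, the opponent receives a W position.

Player 2 wins.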